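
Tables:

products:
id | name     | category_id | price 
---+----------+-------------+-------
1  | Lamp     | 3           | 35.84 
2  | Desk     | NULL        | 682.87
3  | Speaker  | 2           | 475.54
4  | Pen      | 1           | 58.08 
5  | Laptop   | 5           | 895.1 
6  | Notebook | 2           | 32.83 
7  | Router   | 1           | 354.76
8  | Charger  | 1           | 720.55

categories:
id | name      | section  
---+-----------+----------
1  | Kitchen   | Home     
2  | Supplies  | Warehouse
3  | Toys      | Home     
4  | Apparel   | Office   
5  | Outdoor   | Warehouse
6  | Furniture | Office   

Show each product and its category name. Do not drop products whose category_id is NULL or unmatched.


LEFT JOIN keeps every row from products (the left table); where category_id has no match in categories, the category columns become NULL. Walk through each product:
  - product 1 (Lamp): category_id=3 -> matches Toys
  - product 2 (Desk): category_id=NULL, no match -> kept with NULL
  - product 3 (Speaker): category_id=2 -> matches Supplies
  - product 4 (Pen): category_id=1 -> matches Kitchen
  - product 5 (Laptop): category_id=5 -> matches Outdoor
  - product 6 (Notebook): category_id=2 -> matches Supplies
  - product 7 (Router): category_id=1 -> matches Kitchen
  - product 8 (Charger): category_id=1 -> matches Kitchen
All 8 rows appear; 1 has NULL category.

SQL:
SELECT a.name, b.name AS category
FROM products a
LEFT JOIN categories b ON a.category_id = b.id

Result:
name     | category
---------+---------
Lamp     | Toys    
Desk     | NULL    
Speaker  | Supplies
Pen      | Kitchen 
Laptop   | Outdoor 
Notebook | Supplies
Router   | Kitchen 
Charger  | Kitchen 


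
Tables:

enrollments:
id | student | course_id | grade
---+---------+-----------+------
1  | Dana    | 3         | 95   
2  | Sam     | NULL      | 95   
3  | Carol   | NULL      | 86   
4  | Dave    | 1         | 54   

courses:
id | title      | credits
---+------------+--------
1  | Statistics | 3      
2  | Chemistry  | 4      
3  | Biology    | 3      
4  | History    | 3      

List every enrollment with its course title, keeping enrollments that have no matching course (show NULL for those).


LEFT JOIN keeps every row from enrollments (the left table); where course_id has no match in courses, the course columns become NULL. Walk through each enrollment:
  - enrollment 1 (Dana): course_id=3 -> matches Biology
  - enrollment 2 (Sam): course_id=NULL, no match -> kept with NULL
  - enrollment 3 (Carol): course_id=NULL, no match -> kept with NULL
  - enrollment 4 (Dave): course_id=1 -> matches Statistics
All 4 rows appear; 2 have NULL course.

SQL:
SELECT a.student, b.title AS course
FROM enrollments a
LEFT JOIN courses b ON a.course_id = b.id

Result:
student | course    
--------+-----------
Dana    | Biology   
Sam     | NULL      
Carol   | NULL      
Dave    | Statistics


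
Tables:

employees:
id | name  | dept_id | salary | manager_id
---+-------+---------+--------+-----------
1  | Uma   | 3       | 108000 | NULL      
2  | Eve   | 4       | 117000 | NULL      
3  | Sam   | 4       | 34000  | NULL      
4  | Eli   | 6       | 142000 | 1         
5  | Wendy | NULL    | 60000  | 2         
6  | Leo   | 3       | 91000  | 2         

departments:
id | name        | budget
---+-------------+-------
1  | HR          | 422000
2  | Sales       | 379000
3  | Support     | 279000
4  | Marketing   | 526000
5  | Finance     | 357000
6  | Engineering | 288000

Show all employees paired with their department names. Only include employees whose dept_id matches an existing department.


INNER JOIN keeps only employees rows whose dept_id matches an id in departments. Walk through each employee:
  - employee 1 (Uma): dept_id=3 -> matches Support
  - employee 2 (Eve): dept_id=4 -> matches Marketing
  - employee 3 (Sam): dept_id=4 -> matches Marketing
  - employee 4 (Eli): dept_id=6 -> matches Engineering
  - employee 5 (Wendy): dept_id=NULL, no match -> dropped
  - employee 6 (Leo): dept_id=3 -> matches Support
So 1 of 6 rows is dropped.

SQL:
SELECT a.name, b.name AS department
FROM employees a
INNER JOIN departments b ON a.dept_id = b.id

Result:
name | department 
-----+------------
Uma  | Support    
Eve  | Marketing  
Sam  | Marketing  
Eli  | Engineering
Leo  | Support    


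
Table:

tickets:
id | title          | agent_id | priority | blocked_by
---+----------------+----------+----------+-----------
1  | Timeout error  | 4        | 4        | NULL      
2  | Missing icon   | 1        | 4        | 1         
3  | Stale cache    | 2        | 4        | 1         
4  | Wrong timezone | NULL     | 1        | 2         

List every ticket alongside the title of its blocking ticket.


This is a self-join: tickets is joined to a second copy of itself, matching each row's blocked_by to another row's id. Use LEFT JOIN so rows with blocked_by=NULL are kept.
  - ticket 1 (Timeout error): blocked_by=NULL -> NULL
  - ticket 2 (Missing icon): blocked_by=1 -> Timeout error
  - ticket 3 (Stale cache): blocked_by=1 -> Timeout error
  - ticket 4 (Wrong timezone): blocked_by=2 -> Missing icon

SQL:
SELECT a.title AS item, b.title AS blocked_by
FROM tickets a
LEFT JOIN tickets b ON a.blocked_by = b.id

Result:
item           | blocked_by   
---------------+--------------
Timeout error  | NULL         
Missing icon   | Timeout error
Stale cache    | Timeout error
Wrong timezone | Missing icon 


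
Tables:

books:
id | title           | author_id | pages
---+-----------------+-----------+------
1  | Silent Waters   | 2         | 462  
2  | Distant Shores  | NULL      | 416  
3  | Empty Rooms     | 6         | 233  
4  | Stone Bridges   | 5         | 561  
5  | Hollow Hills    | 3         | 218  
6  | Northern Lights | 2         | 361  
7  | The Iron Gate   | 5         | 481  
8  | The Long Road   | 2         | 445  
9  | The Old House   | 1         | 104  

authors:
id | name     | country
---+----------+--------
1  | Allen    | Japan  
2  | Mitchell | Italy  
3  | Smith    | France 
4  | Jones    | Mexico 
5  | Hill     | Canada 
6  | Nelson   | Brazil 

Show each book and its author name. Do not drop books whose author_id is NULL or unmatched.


LEFT JOIN keeps every row from books (the left table); where author_id has no match in authors, the author columns become NULL. Walk through each book:
  - book 1 (Silent Waters): author_id=2 -> matches Mitchell
  - book 2 (Distant Shores): author_id=NULL, no match -> kept with NULL
  - book 3 (Empty Rooms): author_id=6 -> matches Nelson
  - book 4 (Stone Bridges): author_id=5 -> matches Hill
  - book 5 (Hollow Hills): author_id=3 -> matches Smith
  - book 6 (Northern Lights): author_id=2 -> matches Mitchell
  - book 7 (The Iron Gate): author_id=5 -> matches Hill
  - book 8 (The Long Road): author_id=2 -> matches Mitchell
  - book 9 (The Old House): author_id=1 -> matches Allen
All 9 rows appear; 1 has NULL author.

SQL:
SELECT a.title, b.name AS author
FROM books a
LEFT JOIN authors b ON a.author_id = b.id

Result:
title           | author  
----------------+---------
Silent Waters   | Mitchell
Distant Shores  | NULL    
Empty Rooms     | Nelson  
Stone Bridges   | Hill    
Hollow Hills    | Smith   
Northern Lights | Mitchell
The Iron Gate   | Hill    
The Long Road   | Mitchell
The Old House   | Allen   


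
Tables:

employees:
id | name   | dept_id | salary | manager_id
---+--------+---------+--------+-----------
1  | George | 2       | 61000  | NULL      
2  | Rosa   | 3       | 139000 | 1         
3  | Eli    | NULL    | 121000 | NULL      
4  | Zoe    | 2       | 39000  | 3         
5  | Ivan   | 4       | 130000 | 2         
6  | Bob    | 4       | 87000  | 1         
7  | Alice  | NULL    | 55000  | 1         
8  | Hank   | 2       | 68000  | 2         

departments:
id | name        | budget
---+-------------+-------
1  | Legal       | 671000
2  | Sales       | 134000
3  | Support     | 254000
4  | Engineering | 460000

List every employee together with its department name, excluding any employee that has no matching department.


INNER JOIN keeps only employees rows whose dept_id matches an id in departments. Walk through each employee:
  - employee 1 (George): dept_id=2 -> matches Sales
  - employee 2 (Rosa): dept_id=3 -> matches Support
  - employee 3 (Eli): dept_id=NULL, no match -> dropped
  - employee 4 (Zoe): dept_id=2 -> matches Sales
  - employee 5 (Ivan): dept_id=4 -> matches Engineering
  - employee 6 (Bob): dept_id=4 -> matches Engineering
  - employee 7 (Alice): dept_id=NULL, no match -> dropped
  - employee 8 (Hank): dept_id=2 -> matches Sales
So 2 of 8 rows are dropped.

SQL:
SELECT a.name, b.name AS department
FROM employees a
INNER JOIN departments b ON a.dept_id = b.id

Result:
name   | department 
-------+------------
George | Sales      
Rosa   | Support    
Zoe    | Sales      
Ivan   | Engineering
Bob    | Engineering
Hank   | Sales      


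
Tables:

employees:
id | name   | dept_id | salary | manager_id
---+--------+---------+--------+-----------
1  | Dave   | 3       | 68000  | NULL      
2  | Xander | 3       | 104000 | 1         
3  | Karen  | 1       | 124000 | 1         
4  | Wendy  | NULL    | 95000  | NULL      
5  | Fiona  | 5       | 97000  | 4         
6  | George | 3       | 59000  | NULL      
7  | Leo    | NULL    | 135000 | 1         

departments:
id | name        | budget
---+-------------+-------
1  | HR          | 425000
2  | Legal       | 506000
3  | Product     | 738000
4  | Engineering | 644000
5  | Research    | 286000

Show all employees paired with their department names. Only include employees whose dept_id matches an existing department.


INNER JOIN keeps only employees rows whose dept_id matches an id in departments. Walk through each employee:
  - employee 1 (Dave): dept_id=3 -> matches Product
  - employee 2 (Xander): dept_id=3 -> matches Product
  - employee 3 (Karen): dept_id=1 -> matches HR
  - employee 4 (Wendy): dept_id=NULL, no match -> dropped
  - employee 5 (Fiona): dept_id=5 -> matches Research
  - employee 6 (George): dept_id=3 -> matches Product
  - employee 7 (Leo): dept_id=NULL, no match -> dropped
So 2 of 7 rows are dropped.

SQL:
SELECT a.name, b.name AS department
FROM employees a
INNER JOIN departments b ON a.dept_id = b.id

Result:
name   | department
-------+-----------
Dave   | Product   
Xander | Product   
Karen  | HR        
Fiona  | Research  
George | Product   


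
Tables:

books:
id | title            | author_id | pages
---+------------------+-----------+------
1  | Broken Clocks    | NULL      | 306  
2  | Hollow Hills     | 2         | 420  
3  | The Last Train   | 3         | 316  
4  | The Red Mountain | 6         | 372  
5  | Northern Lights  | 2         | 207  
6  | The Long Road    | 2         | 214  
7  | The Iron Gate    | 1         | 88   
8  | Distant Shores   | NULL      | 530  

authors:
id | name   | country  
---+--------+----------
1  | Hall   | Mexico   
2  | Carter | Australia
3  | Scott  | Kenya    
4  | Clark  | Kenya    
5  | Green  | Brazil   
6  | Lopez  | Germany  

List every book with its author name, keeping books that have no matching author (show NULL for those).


LEFT JOIN keeps every row from books (the left table); where author_id has no match in authors, the author columns become NULL. Walk through each book:
  - book 1 (Broken Clocks): author_id=NULL, no match -> kept with NULL
  - book 2 (Hollow Hills): author_id=2 -> matches Carter
  - book 3 (The Last Train): author_id=3 -> matches Scott
  - book 4 (The Red Mountain): author_id=6 -> matches Lopez
  - book 5 (Northern Lights): author_id=2 -> matches Carter
  - book 6 (The Long Road): author_id=2 -> matches Carter
  - book 7 (The Iron Gate): author_id=1 -> matches Hall
  - book 8 (Distant Shores): author_id=NULL, no match -> kept with NULL
All 8 rows appear; 2 have NULL author.

SQL:
SELECT a.title, b.name AS author
FROM books a
LEFT JOIN authors b ON a.author_id = b.id

Result:
title            | author
-----------------+-------
Broken Clocks    | NULL  
Hollow Hills     | Carter
The Last Train   | Scott 
The Red Mountain | Lopez 
Northern Lights  | Carter
The Long Road    | Carter
The Iron Gate    | Hall  
Distant Shores   | NULL  


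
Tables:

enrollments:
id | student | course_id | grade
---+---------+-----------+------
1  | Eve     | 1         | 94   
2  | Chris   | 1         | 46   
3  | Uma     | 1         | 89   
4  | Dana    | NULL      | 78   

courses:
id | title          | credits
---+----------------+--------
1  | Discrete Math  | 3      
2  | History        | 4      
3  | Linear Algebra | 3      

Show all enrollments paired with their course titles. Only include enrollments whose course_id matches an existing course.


INNER JOIN keeps only enrollments rows whose course_id matches an id in courses. Walk through each enrollment:
  - enrollment 1 (Eve): course_id=1 -> matches Discrete Math
  - enrollment 2 (Chris): course_id=1 -> matches Discrete Math
  - enrollment 3 (Uma): course_id=1 -> matches Discrete Math
  - enrollment 4 (Dana): course_id=NULL, no match -> dropped
So 1 of 4 rows is dropped.

SQL:
SELECT a.student, b.title AS course
FROM enrollments a
INNER JOIN courses b ON a.course_id = b.id

Result:
student | course       
--------+--------------
Eve     | Discrete Math
Chris   | Discrete Math
Uma     | Discrete Math


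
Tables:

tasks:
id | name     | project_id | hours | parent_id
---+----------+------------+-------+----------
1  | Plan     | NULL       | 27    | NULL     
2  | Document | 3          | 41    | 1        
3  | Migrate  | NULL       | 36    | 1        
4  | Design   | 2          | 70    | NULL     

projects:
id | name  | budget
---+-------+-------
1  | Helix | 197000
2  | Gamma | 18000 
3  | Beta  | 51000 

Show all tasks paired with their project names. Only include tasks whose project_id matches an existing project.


INNER JOIN keeps only tasks rows whose project_id matches an id in projects. Walk through each task:
  - task 1 (Plan): project_id=NULL, no match -> dropped
  - task 2 (Document): project_id=3 -> matches Beta
  - task 3 (Migrate): project_id=NULL, no match -> dropped
  - task 4 (Design): project_id=2 -> matches Gamma
So 2 of 4 rows are dropped.

SQL:
SELECT a.name, b.name AS project
FROM tasks a
INNER JOIN projects b ON a.project_id = b.id

Result:
name     | project
---------+--------
Document | Beta   
Design   | Gamma  


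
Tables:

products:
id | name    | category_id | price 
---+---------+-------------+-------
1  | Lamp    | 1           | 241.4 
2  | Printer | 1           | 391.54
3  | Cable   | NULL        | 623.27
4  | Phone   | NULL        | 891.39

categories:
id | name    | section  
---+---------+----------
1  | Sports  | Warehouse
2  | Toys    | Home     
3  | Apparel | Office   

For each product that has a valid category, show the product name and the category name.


INNER JOIN keeps only products rows whose category_id matches an id in categories. Walk through each product:
  - product 1 (Lamp): category_id=1 -> matches Sports
  - product 2 (Printer): category_id=1 -> matches Sports
  - product 3 (Cable): category_id=NULL, no match -> dropped
  - product 4 (Phone): category_id=NULL, no match -> dropped
So 2 of 4 rows are dropped.

SQL:
SELECT a.name, b.name AS category
FROM products a
INNER JOIN categories b ON a.category_id = b.id

Result:
name    | category
--------+---------
Lamp    | Sports  
Printer | Sports  


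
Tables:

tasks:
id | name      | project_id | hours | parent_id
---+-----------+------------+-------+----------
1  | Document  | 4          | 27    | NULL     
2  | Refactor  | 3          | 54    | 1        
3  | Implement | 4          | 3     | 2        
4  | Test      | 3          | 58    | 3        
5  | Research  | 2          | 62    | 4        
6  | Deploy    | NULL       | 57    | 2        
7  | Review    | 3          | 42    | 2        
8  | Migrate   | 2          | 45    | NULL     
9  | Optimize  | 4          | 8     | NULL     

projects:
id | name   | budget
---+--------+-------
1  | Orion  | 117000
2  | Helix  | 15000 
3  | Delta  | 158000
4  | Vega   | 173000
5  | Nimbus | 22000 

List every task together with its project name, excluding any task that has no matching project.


INNER JOIN keeps only tasks rows whose project_id matches an id in projects. Walk through each task:
  - task 1 (Document): project_id=4 -> matches Vega
  - task 2 (Refactor): project_id=3 -> matches Delta
  - task 3 (Implement): project_id=4 -> matches Vega
  - task 4 (Test): project_id=3 -> matches Delta
  - task 5 (Research): project_id=2 -> matches Helix
  - task 6 (Deploy): project_id=NULL, no match -> dropped
  - task 7 (Review): project_id=3 -> matches Delta
  - task 8 (Migrate): project_id=2 -> matches Helix
  - task 9 (Optimize): project_id=4 -> matches Vega
So 1 of 9 rows is dropped.

SQL:
SELECT a.name, b.name AS project
FROM tasks a
INNER JOIN projects b ON a.project_id = b.id

Result:
name      | project
----------+--------
Document  | Vega   
Refactor  | Delta  
Implement | Vega   
Test      | Delta  
Research  | Helix  
Review    | Delta  
Migrate   | Helix  
Optimize  | Vega   


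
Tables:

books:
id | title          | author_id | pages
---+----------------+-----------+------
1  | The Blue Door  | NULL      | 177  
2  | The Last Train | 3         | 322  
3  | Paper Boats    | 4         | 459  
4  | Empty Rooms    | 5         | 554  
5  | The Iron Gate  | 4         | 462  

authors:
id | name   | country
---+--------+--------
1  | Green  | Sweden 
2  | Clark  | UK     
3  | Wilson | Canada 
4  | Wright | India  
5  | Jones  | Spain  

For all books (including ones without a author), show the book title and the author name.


LEFT JOIN keeps every row from books (the left table); where author_id has no match in authors, the author columns become NULL. Walk through each book:
  - book 1 (The Blue Door): author_id=NULL, no match -> kept with NULL
  - book 2 (The Last Train): author_id=3 -> matches Wilson
  - book 3 (Paper Boats): author_id=4 -> matches Wright
  - book 4 (Empty Rooms): author_id=5 -> matches Jones
  - book 5 (The Iron Gate): author_id=4 -> matches Wright
All 5 rows appear; 1 has NULL author.

SQL:
SELECT a.title, b.name AS author
FROM books a
LEFT JOIN authors b ON a.author_id = b.id

Result:
title          | author
---------------+-------
The Blue Door  | NULL  
The Last Train | Wilson
Paper Boats    | Wright
Empty Rooms    | Jones 
The Iron Gate  | Wright


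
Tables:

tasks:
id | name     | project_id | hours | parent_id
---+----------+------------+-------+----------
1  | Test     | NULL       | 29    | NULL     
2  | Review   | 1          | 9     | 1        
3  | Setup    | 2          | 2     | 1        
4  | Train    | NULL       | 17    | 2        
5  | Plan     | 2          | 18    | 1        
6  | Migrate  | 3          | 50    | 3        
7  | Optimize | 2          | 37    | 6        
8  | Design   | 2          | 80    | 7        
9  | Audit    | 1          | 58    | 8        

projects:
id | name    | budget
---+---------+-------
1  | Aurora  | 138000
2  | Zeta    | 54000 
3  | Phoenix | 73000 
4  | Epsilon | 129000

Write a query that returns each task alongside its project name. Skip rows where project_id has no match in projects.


INNER JOIN keeps only tasks rows whose project_id matches an id in projects. Walk through each task:
  - task 1 (Test): project_id=NULL, no match -> dropped
  - task 2 (Review): project_id=1 -> matches Aurora
  - task 3 (Setup): project_id=2 -> matches Zeta
  - task 4 (Train): project_id=NULL, no match -> dropped
  - task 5 (Plan): project_id=2 -> matches Zeta
  - task 6 (Migrate): project_id=3 -> matches Phoenix
  - task 7 (Optimize): project_id=2 -> matches Zeta
  - task 8 (Design): project_id=2 -> matches Zeta
  - task 9 (Audit): project_id=1 -> matches Aurora
So 2 of 9 rows are dropped.

SQL:
SELECT a.name, b.name AS project
FROM tasks a
INNER JOIN projects b ON a.project_id = b.id

Result:
name     | project
---------+--------
Review   | Aurora 
Setup    | Zeta   
Plan     | Zeta   
Migrate  | Phoenix
Optimize | Zeta   
Design   | Zeta   
Audit    | Aurora 


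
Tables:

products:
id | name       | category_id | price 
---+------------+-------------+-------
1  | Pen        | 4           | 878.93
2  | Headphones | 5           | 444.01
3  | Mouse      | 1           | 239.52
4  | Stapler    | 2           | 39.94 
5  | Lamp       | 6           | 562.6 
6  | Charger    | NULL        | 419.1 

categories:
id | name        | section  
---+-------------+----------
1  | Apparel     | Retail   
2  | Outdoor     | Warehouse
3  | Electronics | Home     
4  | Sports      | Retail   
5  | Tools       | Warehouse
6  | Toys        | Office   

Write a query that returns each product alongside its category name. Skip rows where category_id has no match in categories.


INNER JOIN keeps only products rows whose category_id matches an id in categories. Walk through each product:
  - product 1 (Pen): category_id=4 -> matches Sports
  - product 2 (Headphones): category_id=5 -> matches Tools
  - product 3 (Mouse): category_id=1 -> matches Apparel
  - product 4 (Stapler): category_id=2 -> matches Outdoor
  - product 5 (Lamp): category_id=6 -> matches Toys
  - product 6 (Charger): category_id=NULL, no match -> dropped
So 1 of 6 rows is dropped.

SQL:
SELECT a.name, b.name AS category
FROM products a
INNER JOIN categories b ON a.category_id = b.id

Result:
name       | category
-----------+---------
Pen        | Sports  
Headphones | Tools   
Mouse      | Apparel 
Stapler    | Outdoor 
Lamp       | Toys    


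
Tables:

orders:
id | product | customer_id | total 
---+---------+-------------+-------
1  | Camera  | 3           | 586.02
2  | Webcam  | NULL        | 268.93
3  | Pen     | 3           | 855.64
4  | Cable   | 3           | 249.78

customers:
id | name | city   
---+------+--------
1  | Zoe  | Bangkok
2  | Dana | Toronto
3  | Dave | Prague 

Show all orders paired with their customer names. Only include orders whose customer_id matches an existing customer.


INNER JOIN keeps only orders rows whose customer_id matches an id in customers. Walk through each order:
  - order 1 (Camera): customer_id=3 -> matches Dave
  - order 2 (Webcam): customer_id=NULL, no match -> dropped
  - order 3 (Pen): customer_id=3 -> matches Dave
  - order 4 (Cable): customer_id=3 -> matches Dave
So 1 of 4 rows is dropped.

SQL:
SELECT a.product, b.name AS customer
FROM orders a
INNER JOIN customers b ON a.customer_id = b.id

Result:
product | customer
--------+---------
Camera  | Dave    
Pen     | Dave    
Cable   | Dave    


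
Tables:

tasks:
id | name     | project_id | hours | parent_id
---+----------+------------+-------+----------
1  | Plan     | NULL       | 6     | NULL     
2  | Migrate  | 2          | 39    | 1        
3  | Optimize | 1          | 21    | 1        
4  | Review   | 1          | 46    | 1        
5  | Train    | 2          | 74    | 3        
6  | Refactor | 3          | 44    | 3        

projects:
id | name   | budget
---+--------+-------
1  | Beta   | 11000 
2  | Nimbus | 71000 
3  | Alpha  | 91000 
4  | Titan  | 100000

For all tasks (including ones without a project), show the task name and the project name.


LEFT JOIN keeps every row from tasks (the left table); where project_id has no match in projects, the project columns become NULL. Walk through each task:
  - task 1 (Plan): project_id=NULL, no match -> kept with NULL
  - task 2 (Migrate): project_id=2 -> matches Nimbus
  - task 3 (Optimize): project_id=1 -> matches Beta
  - task 4 (Review): project_id=1 -> matches Beta
  - task 5 (Train): project_id=2 -> matches Nimbus
  - task 6 (Refactor): project_id=3 -> matches Alpha
All 6 rows appear; 1 has NULL project.

SQL:
SELECT a.name, b.name AS project
FROM tasks a
LEFT JOIN projects b ON a.project_id = b.id

Result:
name     | project
---------+--------
Plan     | NULL   
Migrate  | Nimbus 
Optimize | Beta   
Review   | Beta   
Train    | Nimbus 
Refactor | Alpha  


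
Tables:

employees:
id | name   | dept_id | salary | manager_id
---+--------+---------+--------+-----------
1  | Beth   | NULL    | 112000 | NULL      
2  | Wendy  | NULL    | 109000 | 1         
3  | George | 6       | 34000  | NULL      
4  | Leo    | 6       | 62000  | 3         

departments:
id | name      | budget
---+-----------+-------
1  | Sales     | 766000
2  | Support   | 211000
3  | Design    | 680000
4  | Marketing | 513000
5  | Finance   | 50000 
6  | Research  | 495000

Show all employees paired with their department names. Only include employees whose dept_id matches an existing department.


INNER JOIN keeps only employees rows whose dept_id matches an id in departments. Walk through each employee:
  - employee 1 (Beth): dept_id=NULL, no match -> dropped
  - employee 2 (Wendy): dept_id=NULL, no match -> dropped
  - employee 3 (George): dept_id=6 -> matches Research
  - employee 4 (Leo): dept_id=6 -> matches Research
So 2 of 4 rows are dropped.

SQL:
SELECT a.name, b.name AS department
FROM employees a
INNER JOIN departments b ON a.dept_id = b.id

Result:
name   | department
-------+-----------
George | Research  
Leo    | Research  


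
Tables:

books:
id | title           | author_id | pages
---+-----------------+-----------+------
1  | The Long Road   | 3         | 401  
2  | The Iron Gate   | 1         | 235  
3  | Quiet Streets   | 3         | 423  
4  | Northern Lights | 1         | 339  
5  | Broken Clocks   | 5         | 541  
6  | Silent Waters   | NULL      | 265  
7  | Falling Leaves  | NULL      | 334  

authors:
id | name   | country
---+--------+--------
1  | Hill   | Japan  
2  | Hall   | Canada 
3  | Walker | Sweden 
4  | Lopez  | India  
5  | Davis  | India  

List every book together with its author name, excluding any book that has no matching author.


INNER JOIN keeps only books rows whose author_id matches an id in authors. Walk through each book:
  - book 1 (The Long Road): author_id=3 -> matches Walker
  - book 2 (The Iron Gate): author_id=1 -> matches Hill
  - book 3 (Quiet Streets): author_id=3 -> matches Walker
  - book 4 (Northern Lights): author_id=1 -> matches Hill
  - book 5 (Broken Clocks): author_id=5 -> matches Davis
  - book 6 (Silent Waters): author_id=NULL, no match -> dropped
  - book 7 (Falling Leaves): author_id=NULL, no match -> dropped
So 2 of 7 rows are dropped.

SQL:
SELECT a.title, b.name AS author
FROM books a
INNER JOIN authors b ON a.author_id = b.id

Result:
title           | author
----------------+-------
The Long Road   | Walker
The Iron Gate   | Hill  
Quiet Streets   | Walker
Northern Lights | Hill  
Broken Clocks   | Davis 


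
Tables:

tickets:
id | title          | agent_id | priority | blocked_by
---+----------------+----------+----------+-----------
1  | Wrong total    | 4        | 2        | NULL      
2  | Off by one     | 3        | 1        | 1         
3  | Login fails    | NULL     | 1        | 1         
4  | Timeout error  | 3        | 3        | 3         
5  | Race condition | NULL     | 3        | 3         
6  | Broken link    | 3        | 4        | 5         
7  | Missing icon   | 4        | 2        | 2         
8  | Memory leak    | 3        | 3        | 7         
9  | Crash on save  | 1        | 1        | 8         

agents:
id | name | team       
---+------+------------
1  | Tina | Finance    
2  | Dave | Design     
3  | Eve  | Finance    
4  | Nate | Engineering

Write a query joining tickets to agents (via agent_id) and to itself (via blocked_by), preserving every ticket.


Two LEFT JOINs from the same base table tickets: one to agents via agent_id, one to tickets itself via blocked_by. Both are LEFT so every ticket is preserved.
Match against agents:
  - ticket 1 (Wrong total): agent_id=4 -> matches Nate
  - ticket 2 (Off by one): agent_id=3 -> matches Eve
  - ticket 3 (Login fails): agent_id=NULL, no match -> kept with NULL
  - ticket 4 (Timeout error): agent_id=3 -> matches Eve
  - ticket 5 (Race condition): agent_id=NULL, no match -> kept with NULL
  - ticket 6 (Broken link): agent_id=3 -> matches Eve
  - ticket 7 (Missing icon): agent_id=4 -> matches Nate
  - ticket 8 (Memory leak): agent_id=3 -> matches Eve
  - ticket 9 (Crash on save): agent_id=1 -> matches Tina
Match against tickets (self):
  - ticket 1 (Wrong total): blocked_by=NULL -> NULL
  - ticket 2 (Off by one): blocked_by=1 -> Wrong total
  - ticket 3 (Login fails): blocked_by=1 -> Wrong total
  - ticket 4 (Timeout error): blocked_by=3 -> Login fails
  - ticket 5 (Race condition): blocked_by=3 -> Login fails
  - ticket 6 (Broken link): blocked_by=5 -> Race condition
  - ticket 7 (Missing icon): blocked_by=2 -> Off by one
  - ticket 8 (Memory leak): blocked_by=7 -> Missing icon
  - ticket 9 (Crash on save): blocked_by=8 -> Memory leak

SQL:
SELECT a.title, b.name AS agent, c.title AS blocked_by
FROM tickets a
LEFT JOIN agents b ON a.agent_id = b.id
LEFT JOIN tickets c ON a.blocked_by = c.id

Result:
title          | agent | blocked_by    
---------------+-------+---------------
Wrong total    | Nate  | NULL          
Off by one     | Eve   | Wrong total   
Login fails    | NULL  | Wrong total   
Timeout error  | Eve   | Login fails   
Race condition | NULL  | Login fails   
Broken link    | Eve   | Race condition
Missing icon   | Nate  | Off by one    
Memory leak    | Eve   | Missing icon  
Crash on save  | Tina  | Memory leak   


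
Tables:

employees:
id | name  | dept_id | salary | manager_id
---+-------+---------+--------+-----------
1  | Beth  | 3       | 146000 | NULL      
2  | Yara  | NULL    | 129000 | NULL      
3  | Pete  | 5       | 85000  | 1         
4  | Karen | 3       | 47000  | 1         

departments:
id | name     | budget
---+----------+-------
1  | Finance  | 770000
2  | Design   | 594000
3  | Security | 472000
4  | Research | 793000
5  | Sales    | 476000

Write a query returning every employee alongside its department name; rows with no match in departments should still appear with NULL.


LEFT JOIN keeps every row from employees (the left table); where dept_id has no match in departments, the department columns become NULL. Walk through each employee:
  - employee 1 (Beth): dept_id=3 -> matches Security
  - employee 2 (Yara): dept_id=NULL, no match -> kept with NULL
  - employee 3 (Pete): dept_id=5 -> matches Sales
  - employee 4 (Karen): dept_id=3 -> matches Security
All 4 rows appear; 1 has NULL department.

SQL:
SELECT a.name, b.name AS department
FROM employees a
LEFT JOIN departments b ON a.dept_id = b.id

Result:
name  | department
------+-----------
Beth  | Security  
Yara  | NULL      
Pete  | Sales     
Karen | Security  


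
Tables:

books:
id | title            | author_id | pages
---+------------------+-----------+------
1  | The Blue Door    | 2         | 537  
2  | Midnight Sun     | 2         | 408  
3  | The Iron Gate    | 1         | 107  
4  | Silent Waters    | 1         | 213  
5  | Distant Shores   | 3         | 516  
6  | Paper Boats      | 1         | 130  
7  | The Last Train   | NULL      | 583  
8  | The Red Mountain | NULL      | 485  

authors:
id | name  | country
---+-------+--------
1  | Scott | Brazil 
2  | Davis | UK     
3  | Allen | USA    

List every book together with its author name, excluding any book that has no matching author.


INNER JOIN keeps only books rows whose author_id matches an id in authors. Walk through each book:
  - book 1 (The Blue Door): author_id=2 -> matches Davis
  - book 2 (Midnight Sun): author_id=2 -> matches Davis
  - book 3 (The Iron Gate): author_id=1 -> matches Scott
  - book 4 (Silent Waters): author_id=1 -> matches Scott
  - book 5 (Distant Shores): author_id=3 -> matches Allen
  - book 6 (Paper Boats): author_id=1 -> matches Scott
  - book 7 (The Last Train): author_id=NULL, no match -> dropped
  - book 8 (The Red Mountain): author_id=NULL, no match -> dropped
So 2 of 8 rows are dropped.

SQL:
SELECT a.title, b.name AS author
FROM books a
INNER JOIN authors b ON a.author_id = b.id

Result:
title          | author
---------------+-------
The Blue Door  | Davis 
Midnight Sun   | Davis 
The Iron Gate  | Scott 
Silent Waters  | Scott 
Distant Shores | Allen 
Paper Boats    | Scott 


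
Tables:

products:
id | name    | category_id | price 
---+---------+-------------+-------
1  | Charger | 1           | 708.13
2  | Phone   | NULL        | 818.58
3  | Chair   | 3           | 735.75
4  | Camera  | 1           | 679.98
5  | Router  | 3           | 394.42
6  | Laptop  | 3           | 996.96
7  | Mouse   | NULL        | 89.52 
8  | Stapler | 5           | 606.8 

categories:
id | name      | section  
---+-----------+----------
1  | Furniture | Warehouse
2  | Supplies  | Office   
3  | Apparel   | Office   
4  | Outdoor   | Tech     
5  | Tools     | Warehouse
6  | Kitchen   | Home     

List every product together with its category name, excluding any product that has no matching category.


INNER JOIN keeps only products rows whose category_id matches an id in categories. Walk through each product:
  - product 1 (Charger): category_id=1 -> matches Furniture
  - product 2 (Phone): category_id=NULL, no match -> dropped
  - product 3 (Chair): category_id=3 -> matches Apparel
  - product 4 (Camera): category_id=1 -> matches Furniture
  - product 5 (Router): category_id=3 -> matches Apparel
  - product 6 (Laptop): category_id=3 -> matches Apparel
  - product 7 (Mouse): category_id=NULL, no match -> dropped
  - product 8 (Stapler): category_id=5 -> matches Tools
So 2 of 8 rows are dropped.

SQL:
SELECT a.name, b.name AS category
FROM products a
INNER JOIN categories b ON a.category_id = b.id

Result:
name    | category 
--------+----------
Charger | Furniture
Chair   | Apparel  
Camera  | Furniture
Router  | Apparel  
Laptop  | Apparel  
Stapler | Tools    


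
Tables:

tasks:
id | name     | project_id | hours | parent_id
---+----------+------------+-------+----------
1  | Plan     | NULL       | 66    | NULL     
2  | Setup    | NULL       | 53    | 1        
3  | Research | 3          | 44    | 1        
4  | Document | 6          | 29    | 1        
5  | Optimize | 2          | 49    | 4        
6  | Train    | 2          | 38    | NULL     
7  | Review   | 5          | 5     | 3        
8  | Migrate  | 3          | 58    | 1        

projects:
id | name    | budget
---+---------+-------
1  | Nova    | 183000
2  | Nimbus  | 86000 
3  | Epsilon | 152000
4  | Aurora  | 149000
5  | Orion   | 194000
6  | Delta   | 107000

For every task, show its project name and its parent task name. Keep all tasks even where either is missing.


Two LEFT JOINs from the same base table tasks: one to projects via project_id, one to tasks itself via parent_id. Both are LEFT so every task is preserved.
Match against projects:
  - task 1 (Plan): project_id=NULL, no match -> kept with NULL
  - task 2 (Setup): project_id=NULL, no match -> kept with NULL
  - task 3 (Research): project_id=3 -> matches Epsilon
  - task 4 (Document): project_id=6 -> matches Delta
  - task 5 (Optimize): project_id=2 -> matches Nimbus
  - task 6 (Train): project_id=2 -> matches Nimbus
  - task 7 (Review): project_id=5 -> matches Orion
  - task 8 (Migrate): project_id=3 -> matches Epsilon
Match against tasks (self):
  - task 1 (Plan): parent_id=NULL -> NULL
  - task 2 (Setup): parent_id=1 -> Plan
  - task 3 (Research): parent_id=1 -> Plan
  - task 4 (Document): parent_id=1 -> Plan
  - task 5 (Optimize): parent_id=4 -> Document
  - task 6 (Train): parent_id=NULL -> NULL
  - task 7 (Review): parent_id=3 -> Research
  - task 8 (Migrate): parent_id=1 -> Plan

SQL:
SELECT a.name, b.name AS project, c.name AS parent
FROM tasks a
LEFT JOIN projects b ON a.project_id = b.id
LEFT JOIN tasks c ON a.parent_id = c.id

Result:
name     | project | parent  
---------+---------+---------
Plan     | NULL    | NULL    
Setup    | NULL    | Plan    
Research | Epsilon | Plan    
Document | Delta   | Plan    
Optimize | Nimbus  | Document
Train    | Nimbus  | NULL    
Review   | Orion   | Research
Migrate  | Epsilon | Plan    


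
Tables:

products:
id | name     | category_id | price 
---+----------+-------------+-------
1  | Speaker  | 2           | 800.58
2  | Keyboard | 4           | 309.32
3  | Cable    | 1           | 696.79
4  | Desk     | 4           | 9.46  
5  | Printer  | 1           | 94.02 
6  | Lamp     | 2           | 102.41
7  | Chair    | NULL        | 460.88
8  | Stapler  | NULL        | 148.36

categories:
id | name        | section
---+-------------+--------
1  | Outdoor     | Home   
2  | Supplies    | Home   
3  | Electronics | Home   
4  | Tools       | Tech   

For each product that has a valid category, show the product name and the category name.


INNER JOIN keeps only products rows whose category_id matches an id in categories. Walk through each product:
  - product 1 (Speaker): category_id=2 -> matches Supplies
  - product 2 (Keyboard): category_id=4 -> matches Tools
  - product 3 (Cable): category_id=1 -> matches Outdoor
  - product 4 (Desk): category_id=4 -> matches Tools
  - product 5 (Printer): category_id=1 -> matches Outdoor
  - product 6 (Lamp): category_id=2 -> matches Supplies
  - product 7 (Chair): category_id=NULL, no match -> dropped
  - product 8 (Stapler): category_id=NULL, no match -> dropped
So 2 of 8 rows are dropped.

SQL:
SELECT a.name, b.name AS category
FROM products a
INNER JOIN categories b ON a.category_id = b.id

Result:
name     | category
---------+---------
Speaker  | Supplies
Keyboard | Tools   
Cable    | Outdoor 
Desk     | Tools   
Printer  | Outdoor 
Lamp     | Supplies


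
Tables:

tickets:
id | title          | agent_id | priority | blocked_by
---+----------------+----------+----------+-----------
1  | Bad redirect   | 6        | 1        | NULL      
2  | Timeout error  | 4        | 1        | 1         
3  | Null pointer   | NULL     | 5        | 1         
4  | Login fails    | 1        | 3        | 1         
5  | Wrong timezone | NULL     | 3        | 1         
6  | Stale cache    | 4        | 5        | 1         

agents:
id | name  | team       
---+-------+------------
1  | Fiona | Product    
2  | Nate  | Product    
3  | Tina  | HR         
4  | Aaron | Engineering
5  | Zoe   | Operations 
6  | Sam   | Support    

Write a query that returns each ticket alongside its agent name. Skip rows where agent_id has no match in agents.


INNER JOIN keeps only tickets rows whose agent_id matches an id in agents. Walk through each ticket:
  - ticket 1 (Bad redirect): agent_id=6 -> matches Sam
  - ticket 2 (Timeout error): agent_id=4 -> matches Aaron
  - ticket 3 (Null pointer): agent_id=NULL, no match -> dropped
  - ticket 4 (Login fails): agent_id=1 -> matches Fiona
  - ticket 5 (Wrong timezone): agent_id=NULL, no match -> dropped
  - ticket 6 (Stale cache): agent_id=4 -> matches Aaron
So 2 of 6 rows are dropped.

SQL:
SELECT a.title, b.name AS agent
FROM tickets a
INNER JOIN agents b ON a.agent_id = b.id

Result:
title         | agent
--------------+------
Bad redirect  | Sam  
Timeout error | Aaron
Login fails   | Fiona
Stale cache   | Aaron


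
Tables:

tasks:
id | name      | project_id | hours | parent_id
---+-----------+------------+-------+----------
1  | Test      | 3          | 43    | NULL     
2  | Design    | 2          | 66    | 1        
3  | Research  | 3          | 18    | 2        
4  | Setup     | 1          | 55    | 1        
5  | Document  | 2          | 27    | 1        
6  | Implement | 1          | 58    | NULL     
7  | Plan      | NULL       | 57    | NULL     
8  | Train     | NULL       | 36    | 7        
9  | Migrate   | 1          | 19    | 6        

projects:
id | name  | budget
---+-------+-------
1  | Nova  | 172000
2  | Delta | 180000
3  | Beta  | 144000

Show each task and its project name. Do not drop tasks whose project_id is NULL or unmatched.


LEFT JOIN keeps every row from tasks (the left table); where project_id has no match in projects, the project columns become NULL. Walk through each task:
  - task 1 (Test): project_id=3 -> matches Beta
  - task 2 (Design): project_id=2 -> matches Delta
  - task 3 (Research): project_id=3 -> matches Beta
  - task 4 (Setup): project_id=1 -> matches Nova
  - task 5 (Document): project_id=2 -> matches Delta
  - task 6 (Implement): project_id=1 -> matches Nova
  - task 7 (Plan): project_id=NULL, no match -> kept with NULL
  - task 8 (Train): project_id=NULL, no match -> kept with NULL
  - task 9 (Migrate): project_id=1 -> matches Nova
All 9 rows appear; 2 have NULL project.

SQL:
SELECT a.name, b.name AS project
FROM tasks a
LEFT JOIN projects b ON a.project_id = b.id

Result:
name      | project
----------+--------
Test      | Beta   
Design    | Delta  
Research  | Beta   
Setup     | Nova   
Document  | Delta  
Implement | Nova   
Plan      | NULL   
Train     | NULL   
Migrate   | Nova   
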